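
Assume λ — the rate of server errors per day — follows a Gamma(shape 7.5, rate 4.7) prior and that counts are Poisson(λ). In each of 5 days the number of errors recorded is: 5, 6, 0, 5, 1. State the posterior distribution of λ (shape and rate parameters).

Posterior: Gamma(shape=24.5, rate=9.7)

The Poisson likelihood adds the total count to the shape and the number of exposure periods to the rate. Here ∑xᵢ = 17 and n = 5, so shape 7.5→24.5 and rate 4.7→9.7.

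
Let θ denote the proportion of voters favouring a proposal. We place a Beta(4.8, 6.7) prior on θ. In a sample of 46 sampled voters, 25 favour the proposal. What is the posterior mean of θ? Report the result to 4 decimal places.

The binomial likelihood is conjugate to the Beta prior: with 25 successes and 21 failures, the posterior is Beta(4.8+25, 6.7+21) = Beta(29.8, 27.7).
Posterior mean = α/(α+β) = 29.8/57.5 = 0.5183.

Posterior mean ≈ 0.5183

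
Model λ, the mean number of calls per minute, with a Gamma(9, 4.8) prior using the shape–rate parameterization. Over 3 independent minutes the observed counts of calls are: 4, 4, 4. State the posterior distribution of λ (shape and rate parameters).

Total count ∑xᵢ = 12 over n = 3 minutes.
Gamma is conjugate to the Poisson likelihood: posterior is Gamma(shape = 9+12 = 21, rate = 4.8+3 = 7.8).

Posterior: Gamma(shape=21, rate=7.8)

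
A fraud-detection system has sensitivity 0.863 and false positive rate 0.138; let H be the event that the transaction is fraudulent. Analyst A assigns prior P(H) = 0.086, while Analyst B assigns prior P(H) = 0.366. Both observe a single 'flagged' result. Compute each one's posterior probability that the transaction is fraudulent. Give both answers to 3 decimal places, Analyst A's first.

Analyst A: 0.370; Analyst B: 0.783

The likelihood ratio for a 'flagged' result is 0.863/0.138 = 6.2536.
Analyst A: prior odds 0.086/0.914 = 0.094092; posterior odds 0.58842; posterior probability 0.370.
Analyst B: prior odds 0.366/0.634 = 0.57729; posterior odds 3.6101; posterior probability 0.783.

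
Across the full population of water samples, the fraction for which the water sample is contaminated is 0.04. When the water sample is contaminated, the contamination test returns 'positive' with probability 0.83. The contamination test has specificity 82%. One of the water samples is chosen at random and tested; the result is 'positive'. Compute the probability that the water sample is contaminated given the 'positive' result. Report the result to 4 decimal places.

P(H | E) ≈ 0.1612

Let H be the event that the water sample is contaminated. P(H) = 0.04, so P(¬H) = 0.96. With E the 'positive' result, P(E|H) = 0.83 and P(E|¬H) = 0.18.
P(E) = 0.83·0.04 + 0.18·0.96 = 0.033200 + 0.17280 = 0.20600.
By Bayes' theorem, P(H|E) = 0.033200 / 0.20600 = 0.1612.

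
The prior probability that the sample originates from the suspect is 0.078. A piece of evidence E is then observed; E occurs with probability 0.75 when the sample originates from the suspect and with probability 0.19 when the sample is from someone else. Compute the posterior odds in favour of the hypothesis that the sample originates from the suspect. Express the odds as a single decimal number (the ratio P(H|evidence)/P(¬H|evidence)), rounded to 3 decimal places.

Posterior odds ≈ 0.334

Prior odds = 0.078/(1−0.078) = 0.084599. In log-odds, ln(0.084599) = -2.4698.
Add log likelihood ratio: ln(3.9474) = 1.3730.
Posterior log-odds = -1.0968, so posterior odds = exp(-1.0968) = 0.33394.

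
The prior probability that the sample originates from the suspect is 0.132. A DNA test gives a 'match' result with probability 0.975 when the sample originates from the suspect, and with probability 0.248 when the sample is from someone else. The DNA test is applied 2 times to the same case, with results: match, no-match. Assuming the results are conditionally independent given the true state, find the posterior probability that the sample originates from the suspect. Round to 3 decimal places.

Posterior P(H) ≈ 0.019

With H the event that the sample originates from the suspect, the joint likelihood of the observed sequence is P(data|H) = 0.975·0.025 = 0.024375 and P(data|¬H) = 0.248·0.752 = 0.18650.
Bayes: P(H|data) = 0.132·0.024375 / (0.132·0.024375 + 0.868·0.18650) = 0.0032175/0.16510 = 0.0195.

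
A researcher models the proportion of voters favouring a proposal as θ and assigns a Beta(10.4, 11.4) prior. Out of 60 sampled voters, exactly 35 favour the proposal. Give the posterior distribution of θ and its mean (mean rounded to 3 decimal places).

The binomial likelihood is conjugate to the Beta prior: with 35 successes and 25 failures, the posterior is Beta(10.4+35, 11.4+25) = Beta(45.4, 36.4).
Posterior mean = α/(α+β) = 45.4/81.8 = 0.555.

Posterior: Beta(45.4, 36.4); mean ≈ 0.555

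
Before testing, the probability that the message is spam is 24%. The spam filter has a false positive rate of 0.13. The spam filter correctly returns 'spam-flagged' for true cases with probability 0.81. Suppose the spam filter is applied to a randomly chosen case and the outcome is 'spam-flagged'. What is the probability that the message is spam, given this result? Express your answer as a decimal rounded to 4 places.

Let H be the event that the message is spam. P(H) = 0.24, so P(¬H) = 0.76. With E the 'spam-flagged' result, P(E|H) = 0.81 and P(E|¬H) = 0.13.
P(E) = 0.81·0.24 + 0.13·0.76 = 0.19440 + 0.098800 = 0.29320.
By Bayes' theorem, P(H|E) = 0.19440 / 0.29320 = 0.6630.

P(H | E) ≈ 0.6630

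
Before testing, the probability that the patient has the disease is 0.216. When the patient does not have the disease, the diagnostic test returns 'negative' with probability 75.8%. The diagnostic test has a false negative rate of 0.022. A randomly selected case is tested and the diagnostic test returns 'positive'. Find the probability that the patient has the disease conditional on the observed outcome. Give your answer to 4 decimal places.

Let H be the event that the patient has the disease. P(H) = 0.216, so P(¬H) = 0.784. With E the 'positive' result, P(E|H) = 0.978 and P(E|¬H) = 0.242.
P(E) = 0.978·0.216 + 0.242·0.784 = 0.21125 + 0.18973 = 0.40098.
By Bayes' theorem, P(H|E) = 0.21125 / 0.40098 = 0.5268.

P(H | E) ≈ 0.5268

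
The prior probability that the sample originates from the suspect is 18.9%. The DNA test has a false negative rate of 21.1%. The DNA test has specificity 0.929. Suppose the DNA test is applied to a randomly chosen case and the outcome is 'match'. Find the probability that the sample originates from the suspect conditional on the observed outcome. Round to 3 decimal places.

Write H for 'the sample originates from the suspect'. Prior odds H:¬H = 0.189/0.811 = 0.23305. For the 'match' outcome, the likelihood ratio is 0.789/0.071 = 11.113.
Posterior odds = 0.23305 × 11.113 = 2.5898, so P(H|E) = 2.5898/(1+2.5898) = 0.721.

P(H | E) ≈ 0.721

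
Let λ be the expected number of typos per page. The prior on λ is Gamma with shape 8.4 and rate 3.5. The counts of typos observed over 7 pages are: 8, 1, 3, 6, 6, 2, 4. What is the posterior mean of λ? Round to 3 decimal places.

The Poisson likelihood adds the total count to the shape and the number of exposure periods to the rate. Here ∑xᵢ = 30 and n = 7, so shape 8.4→38.4 and rate 3.5→10.5.
E[λ | data] = 38.4/10.5 = 3.657.

Posterior mean ≈ 3.657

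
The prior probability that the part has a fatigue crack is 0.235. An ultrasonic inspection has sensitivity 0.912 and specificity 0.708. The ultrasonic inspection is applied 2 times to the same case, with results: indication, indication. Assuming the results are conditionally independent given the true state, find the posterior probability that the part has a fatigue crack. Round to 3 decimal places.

Posterior P(H) ≈ 0.750

With H the event that the part has a fatigue crack, the joint likelihood of the observed sequence is P(data|H) = 0.912·0.912 = 0.83174 and P(data|¬H) = 0.292·0.292 = 0.085264.
Bayes: P(H|data) = 0.235·0.83174 / (0.235·0.83174 + 0.765·0.085264) = 0.19546/0.26069 = 0.7498.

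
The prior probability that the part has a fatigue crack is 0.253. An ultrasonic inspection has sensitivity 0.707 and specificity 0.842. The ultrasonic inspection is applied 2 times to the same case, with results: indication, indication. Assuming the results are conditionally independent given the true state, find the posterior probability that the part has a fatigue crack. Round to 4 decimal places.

With H the event that the part has a fatigue crack, the joint likelihood of the observed sequence is P(data|H) = 0.707·0.707 = 0.49985 and P(data|¬H) = 0.158·0.158 = 0.024964.
Bayes: P(H|data) = 0.253·0.49985 / (0.253·0.49985 + 0.747·0.024964) = 0.12646/0.14511 = 0.8715.

Posterior P(H) ≈ 0.8715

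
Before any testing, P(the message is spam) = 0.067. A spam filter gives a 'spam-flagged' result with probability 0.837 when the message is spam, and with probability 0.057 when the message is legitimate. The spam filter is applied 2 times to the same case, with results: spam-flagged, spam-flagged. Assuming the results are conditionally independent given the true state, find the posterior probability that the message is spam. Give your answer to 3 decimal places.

With H the event that the message is spam, the joint likelihood of the observed sequence is P(data|H) = 0.837·0.837 = 0.70057 and P(data|¬H) = 0.057·0.057 = 0.0032490.
Bayes: P(H|data) = 0.067·0.70057 / (0.067·0.70057 + 0.933·0.0032490) = 0.046938/0.049969 = 0.9393.

Posterior P(H) ≈ 0.939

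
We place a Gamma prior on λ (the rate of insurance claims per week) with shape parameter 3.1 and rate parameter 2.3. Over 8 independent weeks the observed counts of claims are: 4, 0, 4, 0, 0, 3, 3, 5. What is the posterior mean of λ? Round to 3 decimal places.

Total count ∑xᵢ = 19 over n = 8 weeks.
Gamma is conjugate to the Poisson likelihood: posterior is Gamma(shape = 3.1+19 = 22.1, rate = 2.3+8 = 10.3).
Posterior mean = shape/rate = 22.1/10.3 = 2.146.

Posterior mean ≈ 2.146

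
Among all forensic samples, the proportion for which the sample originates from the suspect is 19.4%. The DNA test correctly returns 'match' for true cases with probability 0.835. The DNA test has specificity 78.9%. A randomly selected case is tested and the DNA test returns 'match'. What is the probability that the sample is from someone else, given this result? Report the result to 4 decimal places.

P(¬H | E) ≈ 0.5122

Let H be the event that the sample originates from the suspect. P(H) = 0.194, so P(¬H) = 0.806. With E the 'match' result, P(E|H) = 0.835 and P(E|¬H) = 0.211.
P(E) = 0.835·0.194 + 0.211·0.806 = 0.16199 + 0.17007 = 0.33206.
By Bayes' theorem, P(H|E) = 0.16199 / 0.33206 = 0.4878. Hence P(¬H|E) = 1 − 0.4878 = 0.5122.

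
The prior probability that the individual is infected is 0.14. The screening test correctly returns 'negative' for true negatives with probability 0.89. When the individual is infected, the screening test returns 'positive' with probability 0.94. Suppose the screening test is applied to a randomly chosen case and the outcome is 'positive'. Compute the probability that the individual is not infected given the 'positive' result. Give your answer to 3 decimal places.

P(¬H | E) ≈ 0.418

Write H for 'the individual is infected'. Prior odds H:¬H = 0.14/0.86 = 0.16279. For the 'positive' outcome, the likelihood ratio is 0.94/0.11 = 8.5455.
Posterior odds = 0.16279 × 8.5455 = 1.3911, so P(H|E) = 1.3911/(1+1.3911) = 0.582. Then P(¬H|E) = 1 − 0.582 = 0.418.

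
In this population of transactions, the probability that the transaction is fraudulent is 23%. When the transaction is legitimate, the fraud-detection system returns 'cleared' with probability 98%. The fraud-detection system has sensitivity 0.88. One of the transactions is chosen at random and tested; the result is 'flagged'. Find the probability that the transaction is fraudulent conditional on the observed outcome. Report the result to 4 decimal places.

Write H for 'the transaction is fraudulent'. Prior odds H:¬H = 0.23/0.77 = 0.29870. For the 'flagged' outcome, the likelihood ratio is 0.88/0.02 = 44.000.
Posterior odds = 0.29870 × 44.000 = 13.143, so P(H|E) = 13.143/(1+13.143) = 0.9293.

P(H | E) ≈ 0.9293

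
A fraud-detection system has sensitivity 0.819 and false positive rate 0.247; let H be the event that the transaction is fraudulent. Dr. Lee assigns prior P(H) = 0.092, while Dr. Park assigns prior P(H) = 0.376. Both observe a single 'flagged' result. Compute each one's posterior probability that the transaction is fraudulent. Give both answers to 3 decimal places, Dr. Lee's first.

Dr. Lee: 0.251; Dr. Park: 0.666

P('+'|H) = 0.819, P('+'|¬H) = 0.247.
Dr. Lee: numerator 0.819·0.092 = 0.075348; evidence = 0.075348+0.247·0.908 = 0.29962; posterior = 0.251.
Dr. Park: numerator 0.819·0.376 = 0.30794; evidence = 0.30794+0.247·0.624 = 0.46207; posterior = 0.666.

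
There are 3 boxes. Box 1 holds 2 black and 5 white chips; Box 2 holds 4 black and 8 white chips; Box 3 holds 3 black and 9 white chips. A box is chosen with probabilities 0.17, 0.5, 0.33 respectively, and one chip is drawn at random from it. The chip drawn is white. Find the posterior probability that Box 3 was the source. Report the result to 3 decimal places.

Posterior probability ≈ 0.352

P(white|Box 1) = 0.7143; P(white|Box 2) = 0.6667; P(white|Box 3) = 0.75.
Prior × likelihood for each source: 0.17·0.7143=0.1214, 0.5·0.6667=0.3333, 0.33·0.75=0.2475. Summing gives P(white) = 0.70226.
P(Box 3 | white) = 0.2475 / 0.70226 = 0.352.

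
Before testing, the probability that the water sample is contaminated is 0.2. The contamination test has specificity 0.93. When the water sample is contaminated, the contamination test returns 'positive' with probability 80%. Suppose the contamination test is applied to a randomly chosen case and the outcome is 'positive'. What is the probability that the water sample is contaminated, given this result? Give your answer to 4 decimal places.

Let H be the event that the water sample is contaminated. P(H) = 0.2, so P(¬H) = 0.8. With E the 'positive' result, P(E|H) = 0.8 and P(E|¬H) = 0.07.
P(E) = 0.8·0.2 + 0.07·0.8 = 0.16000 + 0.056000 = 0.21600.
By Bayes' theorem, P(H|E) = 0.16000 / 0.21600 = 0.7407.

P(H | E) ≈ 0.7407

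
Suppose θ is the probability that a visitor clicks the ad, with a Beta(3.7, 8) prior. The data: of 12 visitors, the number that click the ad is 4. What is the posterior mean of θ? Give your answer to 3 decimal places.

The binomial likelihood is conjugate to the Beta prior: with 4 successes and 8 failures, the posterior is Beta(3.7+4, 8+8) = Beta(7.7, 16).
Posterior mean = α/(α+β) = 7.7/23.7 = 0.325.

Posterior mean ≈ 0.325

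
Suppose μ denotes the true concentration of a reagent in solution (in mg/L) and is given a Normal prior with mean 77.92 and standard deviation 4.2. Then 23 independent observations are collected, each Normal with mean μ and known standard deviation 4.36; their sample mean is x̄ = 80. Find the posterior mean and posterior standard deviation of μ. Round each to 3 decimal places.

Posterior mean ≈ 79.907; posterior SD ≈ 0.889

With known σ, the Normal prior is conjugate. Weight on the data is w = (n/σ²)/(n/σ² + 1/τ₀²) = 1.20991/(1.20991+0.0566893) = 0.95524.
Posterior mean = w·x̄ + (1−w)·μ₀ = 0.95524·80 + 0.044757·77.92 = 79.907. Posterior variance = 1/(1.20991+0.0566893) = 0.789513, so SD = 0.889.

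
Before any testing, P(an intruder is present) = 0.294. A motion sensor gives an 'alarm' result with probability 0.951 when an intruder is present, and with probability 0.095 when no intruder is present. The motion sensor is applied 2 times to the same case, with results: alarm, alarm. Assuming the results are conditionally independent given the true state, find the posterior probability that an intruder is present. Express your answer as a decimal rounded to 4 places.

With H the event that an intruder is present, the joint likelihood of the observed sequence is P(data|H) = 0.951·0.951 = 0.90440 and P(data|¬H) = 0.095·0.095 = 0.0090250.
Bayes: P(H|data) = 0.294·0.90440 / (0.294·0.90440 + 0.706·0.0090250) = 0.26589/0.27227 = 0.9766.

Posterior P(H) ≈ 0.9766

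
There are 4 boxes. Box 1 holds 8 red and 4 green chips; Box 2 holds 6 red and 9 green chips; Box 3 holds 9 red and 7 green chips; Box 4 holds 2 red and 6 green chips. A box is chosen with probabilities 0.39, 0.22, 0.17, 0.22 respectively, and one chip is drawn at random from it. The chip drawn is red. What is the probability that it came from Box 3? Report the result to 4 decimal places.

Posterior probability ≈ 0.1918

P(red|Box 1) = 0.6667; P(red|Box 2) = 0.4; P(red|Box 3) = 0.5625; P(red|Box 4) = 0.25.
Prior × likelihood for each source: 0.39·0.6667=0.2600, 0.22·0.4=0.08800, 0.17·0.5625=0.09563, 0.22·0.25=0.05500. Summing gives P(red) = 0.49863.
P(Box 3 | red) = 0.09563 / 0.49863 = 0.1918.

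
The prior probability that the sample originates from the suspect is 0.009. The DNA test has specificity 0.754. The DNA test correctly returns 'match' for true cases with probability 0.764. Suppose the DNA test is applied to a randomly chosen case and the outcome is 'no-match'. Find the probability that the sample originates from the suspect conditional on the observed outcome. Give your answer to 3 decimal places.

Let H be the event that the sample originates from the suspect. P(H) = 0.009, so P(¬H) = 0.991. With E the 'no-match' result, P(E|H) = 0.236 and P(E|¬H) = 0.754.
P(E) = 0.236·0.009 + 0.754·0.991 = 0.0021240 + 0.74721 = 0.74934.
By Bayes' theorem, P(H|E) = 0.0021240 / 0.74934 = 0.003.

P(H | E) ≈ 0.003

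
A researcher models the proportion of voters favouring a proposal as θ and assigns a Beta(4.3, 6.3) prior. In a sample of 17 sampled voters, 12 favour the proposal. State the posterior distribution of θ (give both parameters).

The binomial likelihood is conjugate to the Beta prior: with 12 successes and 5 failures, the posterior is Beta(4.3+12, 6.3+5) = Beta(16.3, 11.3).

Posterior: Beta(16.3, 11.3)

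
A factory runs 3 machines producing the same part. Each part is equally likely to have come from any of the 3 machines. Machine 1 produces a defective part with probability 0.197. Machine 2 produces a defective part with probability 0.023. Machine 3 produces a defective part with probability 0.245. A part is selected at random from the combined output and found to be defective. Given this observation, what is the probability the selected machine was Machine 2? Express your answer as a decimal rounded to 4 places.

Tabulate prior·likelihood by source: [1] prior 0.333333, lik 0.197, product 0.06567; [2] prior 0.333333, lik 0.023, product 0.007667; [3] prior 0.333333, lik 0.245, product 0.08167.
Normalizing constant = 0.15500; the posterior for Machine 2 is its product over the sum, 0.007667/0.15500 = 0.0495.

Posterior probability ≈ 0.0495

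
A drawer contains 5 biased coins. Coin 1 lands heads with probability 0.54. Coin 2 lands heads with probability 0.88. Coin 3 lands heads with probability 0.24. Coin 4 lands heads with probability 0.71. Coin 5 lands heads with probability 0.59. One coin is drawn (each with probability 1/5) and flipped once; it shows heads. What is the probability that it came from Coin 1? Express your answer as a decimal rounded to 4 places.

Tabulate prior·likelihood by source: [1] prior 0.2, lik 0.54, product 0.1080; [2] prior 0.2, lik 0.88, product 0.1760; [3] prior 0.2, lik 0.24, product 0.04800; [4] prior 0.2, lik 0.71, product 0.1420; [5] prior 0.2, lik 0.59, product 0.1180.
Normalizing constant = 0.59200; the posterior for Coin 1 is its product over the sum, 0.1080/0.59200 = 0.1824.

Posterior probability ≈ 0.1824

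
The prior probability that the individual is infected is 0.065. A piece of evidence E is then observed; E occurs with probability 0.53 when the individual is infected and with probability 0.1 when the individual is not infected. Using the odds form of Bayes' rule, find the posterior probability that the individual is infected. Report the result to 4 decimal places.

Prior odds = 0.065/(1−0.065) = 0.069519. In log-odds, ln(0.069519) = -2.6662.
Add log likelihood ratio: ln(5.3000) = 1.6677.
Posterior log-odds = -0.99845, so posterior odds = exp(-0.99845) = 0.36845. Converting, P(H|E) = 0.36845/1.3684 = 0.2692.

Posterior probability ≈ 0.2692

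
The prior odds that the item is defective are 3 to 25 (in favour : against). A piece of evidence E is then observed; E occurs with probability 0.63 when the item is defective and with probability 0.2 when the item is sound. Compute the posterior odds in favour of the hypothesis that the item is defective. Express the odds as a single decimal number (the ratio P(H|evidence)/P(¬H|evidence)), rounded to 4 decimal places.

Posterior odds ≈ 0.3780

Prior odds = 3/25 = 0.12000.
Likelihood ratio for E = 0.63/0.2 = 3.1500.
Posterior odds = prior odds × LR = 0.37800.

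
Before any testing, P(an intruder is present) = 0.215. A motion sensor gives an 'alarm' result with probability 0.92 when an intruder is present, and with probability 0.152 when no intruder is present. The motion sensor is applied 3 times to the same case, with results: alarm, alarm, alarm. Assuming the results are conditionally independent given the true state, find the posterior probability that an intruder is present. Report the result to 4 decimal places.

Posterior P(H) ≈ 0.9838

With H the event that an intruder is present, the joint likelihood of the observed sequence is P(data|H) = 0.92·0.92·0.92 = 0.77869 and P(data|¬H) = 0.152·0.152·0.152 = 0.0035118.
Bayes: P(H|data) = 0.215·0.77869 / (0.215·0.77869 + 0.785·0.0035118) = 0.16742/0.17017 = 0.9838.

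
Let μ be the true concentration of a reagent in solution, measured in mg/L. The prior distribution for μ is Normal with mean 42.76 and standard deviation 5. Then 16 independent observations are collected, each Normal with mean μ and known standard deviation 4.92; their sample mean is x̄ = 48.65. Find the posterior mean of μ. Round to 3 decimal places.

With known σ, the Normal prior is conjugate. Weight on the data is w = (n/σ²)/(n/σ² + 1/τ₀²) = 0.660982/(0.660982+0.0400000) = 0.94294.
Posterior mean = w·x̄ + (1−w)·μ₀ = 0.94294·48.65 + 0.057063·42.76 = 48.314.

Posterior mean ≈ 48.314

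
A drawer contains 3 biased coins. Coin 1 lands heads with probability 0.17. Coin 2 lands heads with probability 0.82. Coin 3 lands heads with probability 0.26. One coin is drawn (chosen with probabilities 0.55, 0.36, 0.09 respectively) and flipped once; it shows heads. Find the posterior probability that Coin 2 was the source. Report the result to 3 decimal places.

P(heads|C1) = 0.17; P(heads|C2) = 0.82; P(heads|C3) = 0.26.
Prior × likelihood for each source: 0.55·0.17=0.09350, 0.36·0.82=0.2952, 0.09·0.26=0.02340. Summing gives P(heads) = 0.41210.
P(Coin 2 | heads) = 0.2952 / 0.41210 = 0.716.

Posterior probability ≈ 0.716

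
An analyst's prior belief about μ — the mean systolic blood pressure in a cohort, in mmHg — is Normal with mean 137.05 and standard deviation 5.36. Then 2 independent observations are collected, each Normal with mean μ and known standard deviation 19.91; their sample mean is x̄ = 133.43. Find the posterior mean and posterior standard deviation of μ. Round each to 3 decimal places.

Posterior mean ≈ 136.592; posterior SD ≈ 5.009

Prior precision 1/τ₀² = 1/5.36² = 0.0348073; data precision n/σ² = 2/19.91² = 0.00504531.
Posterior precision = 0.0348073 + 0.00504531 = 0.0398526, giving posterior SD = 1/√0.0398526 = 5.009.
Posterior mean = (0.0348073·137.05 + 0.00504531·133.43) / 0.0398526 = 136.592.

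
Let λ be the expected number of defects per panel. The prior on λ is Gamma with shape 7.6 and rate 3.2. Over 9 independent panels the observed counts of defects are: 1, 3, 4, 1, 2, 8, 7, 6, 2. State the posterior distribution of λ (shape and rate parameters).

Posterior: Gamma(shape=41.6, rate=12.2)

The Poisson likelihood adds the total count to the shape and the number of exposure periods to the rate. Here ∑xᵢ = 34 and n = 9, so shape 7.6→41.6 and rate 3.2→12.2.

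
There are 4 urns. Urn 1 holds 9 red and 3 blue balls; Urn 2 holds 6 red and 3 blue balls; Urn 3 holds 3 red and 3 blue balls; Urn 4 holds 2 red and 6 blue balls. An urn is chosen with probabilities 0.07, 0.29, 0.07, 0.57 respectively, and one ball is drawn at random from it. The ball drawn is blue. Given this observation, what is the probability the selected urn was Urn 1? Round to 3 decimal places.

Tabulate prior·likelihood by source: [1] prior 0.07, lik 0.25, product 0.01750; [2] prior 0.29, lik 0.3333, product 0.09667; [3] prior 0.07, lik 0.5, product 0.03500; [4] prior 0.57, lik 0.75, product 0.4275.
Normalizing constant = 0.57667; the posterior for Urn 1 is its product over the sum, 0.01750/0.57667 = 0.030.

Posterior probability ≈ 0.030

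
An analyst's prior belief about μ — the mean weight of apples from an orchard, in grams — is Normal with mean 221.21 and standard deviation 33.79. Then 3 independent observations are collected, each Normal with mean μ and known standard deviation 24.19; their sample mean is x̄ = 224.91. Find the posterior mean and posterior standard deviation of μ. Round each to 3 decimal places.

Prior precision 1/τ₀² = 1/33.79² = 0.00087584; data precision n/σ² = 3/24.19² = 0.00512684.
Posterior precision = 0.00087584 + 0.00512684 = 0.00600267, giving posterior SD = 1/√0.00600267 = 12.907.
Posterior mean = (0.00087584·221.21 + 0.00512684·224.91) / 0.00600267 = 224.370.

Posterior mean ≈ 224.370; posterior SD ≈ 12.907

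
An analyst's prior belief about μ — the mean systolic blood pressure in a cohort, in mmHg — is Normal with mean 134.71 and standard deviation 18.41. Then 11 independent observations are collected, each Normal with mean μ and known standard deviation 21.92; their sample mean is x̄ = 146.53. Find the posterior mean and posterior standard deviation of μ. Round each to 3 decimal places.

With known σ, the Normal prior is conjugate. Weight on the data is w = (n/σ²)/(n/σ² + 1/τ₀²) = 0.0228935/(0.0228935+0.00295048) = 0.88583.
Posterior mean = w·x̄ + (1−w)·μ₀ = 0.88583·146.53 + 0.11417·134.71 = 145.181. Posterior variance = 1/(0.0228935+0.00295048) = 38.6938, so SD = 6.220.

Posterior mean ≈ 145.181; posterior SD ≈ 6.220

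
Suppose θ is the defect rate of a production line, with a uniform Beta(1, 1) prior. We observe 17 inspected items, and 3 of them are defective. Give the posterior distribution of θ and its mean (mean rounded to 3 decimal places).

The binomial likelihood is conjugate to the Beta prior: with 3 successes and 14 failures, the posterior is Beta(1+3, 1+14) = Beta(4, 15).
E[θ | data] = 4/(4+15) = 0.211.

Posterior: Beta(4, 15); mean ≈ 0.211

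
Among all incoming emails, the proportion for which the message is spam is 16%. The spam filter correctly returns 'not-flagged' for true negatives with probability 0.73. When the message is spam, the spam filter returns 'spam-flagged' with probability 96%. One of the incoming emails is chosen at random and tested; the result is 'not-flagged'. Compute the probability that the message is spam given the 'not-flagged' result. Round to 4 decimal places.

P(H | E) ≈ 0.0103

Write H for 'the message is spam'. Prior odds H:¬H = 0.16/0.84 = 0.19048. For the 'not-flagged' outcome, the likelihood ratio is 0.04/0.73 = 0.054795.
Posterior odds = 0.19048 × 0.054795 = 0.010437, so P(H|E) = 0.010437/(1+0.010437) = 0.0103.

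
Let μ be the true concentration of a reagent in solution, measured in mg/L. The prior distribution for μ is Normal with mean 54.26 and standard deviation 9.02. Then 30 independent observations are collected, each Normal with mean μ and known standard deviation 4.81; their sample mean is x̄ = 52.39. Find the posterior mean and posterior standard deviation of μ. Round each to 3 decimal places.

With known σ, the Normal prior is conjugate. Weight on the data is w = (n/σ²)/(n/σ² + 1/τ₀²) = 1.29667/(1.29667+0.0122910) = 0.99061.
Posterior mean = w·x̄ + (1−w)·μ₀ = 0.99061·52.39 + 0.0093898·54.26 = 52.408. Posterior variance = 1/(1.29667+0.0122910) = 0.763962, so SD = 0.874.

Posterior mean ≈ 52.408; posterior SD ≈ 0.874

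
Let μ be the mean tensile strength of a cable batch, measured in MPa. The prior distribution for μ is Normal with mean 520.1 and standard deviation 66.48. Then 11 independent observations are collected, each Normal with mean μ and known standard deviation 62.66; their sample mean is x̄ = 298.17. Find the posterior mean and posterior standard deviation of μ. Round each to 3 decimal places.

Posterior mean ≈ 314.754; posterior SD ≈ 18.173

With known σ, the Normal prior is conjugate. Weight on the data is w = (n/σ²)/(n/σ² + 1/τ₀²) = 0.00280164/(0.00280164+0.00022627) = 0.92527.
Posterior mean = w·x̄ + (1−w)·μ₀ = 0.92527·298.17 + 0.074727·520.1 = 314.754. Posterior variance = 1/(0.00280164+0.00022627) = 330.262, so SD = 18.173.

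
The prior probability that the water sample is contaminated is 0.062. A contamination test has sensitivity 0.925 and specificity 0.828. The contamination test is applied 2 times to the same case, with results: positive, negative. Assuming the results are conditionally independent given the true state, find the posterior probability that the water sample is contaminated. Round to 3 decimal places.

Posterior P(H) ≈ 0.031

With H the event that the water sample is contaminated, the joint likelihood of the observed sequence is P(data|H) = 0.925·0.075 = 0.069375 and P(data|¬H) = 0.172·0.828 = 0.14242.
Bayes: P(H|data) = 0.062·0.069375 / (0.062·0.069375 + 0.938·0.14242) = 0.0043013/0.13789 = 0.0312.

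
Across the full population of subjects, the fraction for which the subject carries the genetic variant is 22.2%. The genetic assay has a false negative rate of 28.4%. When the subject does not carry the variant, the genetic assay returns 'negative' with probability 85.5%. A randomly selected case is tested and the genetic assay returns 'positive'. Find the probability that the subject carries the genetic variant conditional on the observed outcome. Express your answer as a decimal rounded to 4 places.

Write H for 'the subject carries the genetic variant'. Prior odds H:¬H = 0.222/0.778 = 0.28535. For the 'positive' outcome, the likelihood ratio is 0.716/0.145 = 4.9379.
Posterior odds = 0.28535 × 4.9379 = 1.4090, so P(H|E) = 1.4090/(1+1.4090) = 0.5849.

P(H | E) ≈ 0.5849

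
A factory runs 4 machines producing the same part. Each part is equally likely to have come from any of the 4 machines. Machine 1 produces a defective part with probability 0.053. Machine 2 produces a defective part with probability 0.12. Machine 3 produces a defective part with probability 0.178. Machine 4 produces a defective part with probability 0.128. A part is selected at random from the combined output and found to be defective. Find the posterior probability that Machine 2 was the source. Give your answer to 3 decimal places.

Tabulate prior·likelihood by source: [1] prior 0.25, lik 0.053, product 0.01325; [2] prior 0.25, lik 0.12, product 0.03000; [3] prior 0.25, lik 0.178, product 0.04450; [4] prior 0.25, lik 0.128, product 0.03200.
Normalizing constant = 0.11975; the posterior for Machine 2 is its product over the sum, 0.03000/0.11975 = 0.251.

Posterior probability ≈ 0.251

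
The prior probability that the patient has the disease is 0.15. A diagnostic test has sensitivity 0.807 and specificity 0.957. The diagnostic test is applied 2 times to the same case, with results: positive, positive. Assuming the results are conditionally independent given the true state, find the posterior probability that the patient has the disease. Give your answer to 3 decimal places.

Posterior P(H) ≈ 0.984

With H the event that the patient has the disease, the joint likelihood of the observed sequence is P(data|H) = 0.807·0.807 = 0.65125 and P(data|¬H) = 0.043·0.043 = 0.0018490.
Bayes: P(H|data) = 0.15·0.65125 / (0.15·0.65125 + 0.85·0.0018490) = 0.097687/0.099259 = 0.9842.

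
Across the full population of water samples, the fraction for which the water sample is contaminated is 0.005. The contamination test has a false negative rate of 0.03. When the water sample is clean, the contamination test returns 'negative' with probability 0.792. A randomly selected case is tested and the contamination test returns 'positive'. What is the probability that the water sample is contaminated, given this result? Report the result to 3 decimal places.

P(H | E) ≈ 0.023

Let H be the event that the water sample is contaminated. P(H) = 0.005, so P(¬H) = 0.995. With E the 'positive' result, P(E|H) = 0.97 and P(E|¬H) = 0.208.
P(E) = 0.97·0.005 + 0.208·0.995 = 0.0048500 + 0.20696 = 0.21181.
By Bayes' theorem, P(H|E) = 0.0048500 / 0.21181 = 0.023.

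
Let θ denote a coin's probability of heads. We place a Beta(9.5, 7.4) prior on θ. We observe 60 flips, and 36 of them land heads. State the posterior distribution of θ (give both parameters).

Posterior: Beta(45.5, 31.4)

The binomial likelihood is conjugate to the Beta prior: with 36 successes and 24 failures, the posterior is Beta(9.5+36, 7.4+24) = Beta(45.5, 31.4).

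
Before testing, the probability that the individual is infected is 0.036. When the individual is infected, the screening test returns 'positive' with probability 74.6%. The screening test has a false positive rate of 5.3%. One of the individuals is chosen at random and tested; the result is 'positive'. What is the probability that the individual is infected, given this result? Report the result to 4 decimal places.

P(H | E) ≈ 0.3445

Write H for 'the individual is infected'. Prior odds H:¬H = 0.036/0.964 = 0.037344. For the 'positive' outcome, the likelihood ratio is 0.746/0.053 = 14.075.
Posterior odds = 0.037344 × 14.075 = 0.52564, so P(H|E) = 0.52564/(1+0.52564) = 0.3445.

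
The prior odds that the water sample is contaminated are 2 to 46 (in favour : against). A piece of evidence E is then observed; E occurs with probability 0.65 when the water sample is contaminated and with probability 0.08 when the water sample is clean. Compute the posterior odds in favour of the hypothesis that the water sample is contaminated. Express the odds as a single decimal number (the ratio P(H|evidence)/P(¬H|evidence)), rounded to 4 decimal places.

Posterior odds ≈ 0.3533

Prior odds = 2/46 = 0.043478.
Likelihood ratio for E = 0.65/0.08 = 8.1250.
Posterior odds = prior odds × LR = 0.35326.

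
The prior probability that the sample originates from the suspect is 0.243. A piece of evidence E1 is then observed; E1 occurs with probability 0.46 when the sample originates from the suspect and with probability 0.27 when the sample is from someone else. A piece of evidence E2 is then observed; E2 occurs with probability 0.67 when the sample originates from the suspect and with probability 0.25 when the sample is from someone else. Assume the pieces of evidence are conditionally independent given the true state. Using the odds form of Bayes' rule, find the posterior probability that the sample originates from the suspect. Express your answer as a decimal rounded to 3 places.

Prior odds = 0.243/(1−0.243) = 0.32100.
Likelihood ratio for E1 = 0.46/0.27 = 1.7037.
Likelihood ratio for E2 = 0.67/0.25 = 2.6800.
Posterior odds = prior odds × LR₁ × LR₂ = 1.4657.
Posterior probability = odds/(1+odds) = 1.4657/2.4657 = 0.594.

Posterior probability ≈ 0.594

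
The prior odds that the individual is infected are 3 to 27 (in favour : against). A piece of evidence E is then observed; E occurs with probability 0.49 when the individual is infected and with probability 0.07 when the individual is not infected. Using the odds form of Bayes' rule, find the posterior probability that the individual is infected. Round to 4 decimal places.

Posterior probability ≈ 0.4375

Prior odds = 3/27 = 0.11111. In log-odds, ln(0.11111) = -2.1972.
Add log likelihood ratio: ln(7.0000) = 1.9459.
Posterior log-odds = -0.25131, so posterior odds = exp(-0.25131) = 0.77778. Converting, P(H|E) = 0.77778/1.7778 = 0.4375.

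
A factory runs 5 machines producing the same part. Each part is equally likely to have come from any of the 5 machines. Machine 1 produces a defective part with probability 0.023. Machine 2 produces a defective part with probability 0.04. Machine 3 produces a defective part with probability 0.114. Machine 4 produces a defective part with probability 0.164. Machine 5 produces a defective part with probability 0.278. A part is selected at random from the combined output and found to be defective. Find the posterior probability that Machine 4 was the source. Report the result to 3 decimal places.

Posterior probability ≈ 0.265

Tabulate prior·likelihood by source: [1] prior 0.2, lik 0.023, product 0.004600; [2] prior 0.2, lik 0.04, product 0.008000; [3] prior 0.2, lik 0.114, product 0.02280; [4] prior 0.2, lik 0.164, product 0.03280; [5] prior 0.2, lik 0.278, product 0.05560.
Normalizing constant = 0.12380; the posterior for Machine 4 is its product over the sum, 0.03280/0.12380 = 0.265.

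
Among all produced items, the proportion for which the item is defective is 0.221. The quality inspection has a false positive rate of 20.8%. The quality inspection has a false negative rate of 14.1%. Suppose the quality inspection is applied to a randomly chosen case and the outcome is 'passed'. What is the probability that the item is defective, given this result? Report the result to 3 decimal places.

Let H be the event that the item is defective. P(H) = 0.221, so P(¬H) = 0.779. With E the 'passed' result, P(E|H) = 0.141 and P(E|¬H) = 0.792.
P(E) = 0.141·0.221 + 0.792·0.779 = 0.031161 + 0.61697 = 0.64813.
By Bayes' theorem, P(H|E) = 0.031161 / 0.64813 = 0.048.

P(H | E) ≈ 0.048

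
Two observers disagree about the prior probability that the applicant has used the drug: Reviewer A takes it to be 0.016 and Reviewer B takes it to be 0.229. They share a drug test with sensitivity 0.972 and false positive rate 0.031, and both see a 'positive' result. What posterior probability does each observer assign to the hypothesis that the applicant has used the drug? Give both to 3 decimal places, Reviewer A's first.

The likelihood ratio for a 'positive' result is 0.972/0.031 = 31.355.
Reviewer A: prior odds 0.016/0.984 = 0.016260; posterior odds 0.50983; posterior probability 0.338.
Reviewer B: prior odds 0.229/0.771 = 0.29702; posterior odds 9.3129; posterior probability 0.903.

Reviewer A: 0.338; Reviewer B: 0.903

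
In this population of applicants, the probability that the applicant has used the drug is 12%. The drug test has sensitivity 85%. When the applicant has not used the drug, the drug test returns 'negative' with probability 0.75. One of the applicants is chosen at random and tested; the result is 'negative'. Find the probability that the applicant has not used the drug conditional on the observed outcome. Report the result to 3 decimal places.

Let H be the event that the applicant has used the drug. P(H) = 0.12, so P(¬H) = 0.88. With E the 'negative' result, P(E|H) = 0.15 and P(E|¬H) = 0.75.
P(E) = 0.15·0.12 + 0.75·0.88 = 0.018000 + 0.66000 = 0.67800.
By Bayes' theorem, P(H|E) = 0.018000 / 0.67800 = 0.027. Hence P(¬H|E) = 1 − 0.027 = 0.973.

P(¬H | E) ≈ 0.973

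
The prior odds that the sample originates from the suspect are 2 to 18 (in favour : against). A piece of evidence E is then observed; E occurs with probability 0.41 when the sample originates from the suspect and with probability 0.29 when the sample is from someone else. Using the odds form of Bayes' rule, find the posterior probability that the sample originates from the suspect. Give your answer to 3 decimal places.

Prior odds = 2/18 = 0.11111.
Likelihood ratio for E = 0.41/0.29 = 1.4138.
Posterior odds = prior odds × LR = 0.15709.
Posterior probability = odds/(1+odds) = 0.15709/1.1571 = 0.136.

Posterior probability ≈ 0.136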